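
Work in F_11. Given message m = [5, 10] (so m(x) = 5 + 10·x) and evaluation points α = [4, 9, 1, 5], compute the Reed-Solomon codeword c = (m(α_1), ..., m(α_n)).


c = [1, 7, 4, 0]

Message polynomial: m(x) = 5 + 10·x (mod 11).
For each evaluation point α_i, compute m(α_i) mod 11:
  α_1 = 4: Horner steps 10 → 1, so m(4) = 1.
  α_2 = 9: Horner steps 10 → 7, so m(9) = 7.
  α_3 = 1: Horner steps 10 → 4, so m(1) = 4.
  α_4 = 5: Horner steps 10 → 0, so m(5) = 0.
Codeword c = [1, 7, 4, 0] ∈ F_11^4.


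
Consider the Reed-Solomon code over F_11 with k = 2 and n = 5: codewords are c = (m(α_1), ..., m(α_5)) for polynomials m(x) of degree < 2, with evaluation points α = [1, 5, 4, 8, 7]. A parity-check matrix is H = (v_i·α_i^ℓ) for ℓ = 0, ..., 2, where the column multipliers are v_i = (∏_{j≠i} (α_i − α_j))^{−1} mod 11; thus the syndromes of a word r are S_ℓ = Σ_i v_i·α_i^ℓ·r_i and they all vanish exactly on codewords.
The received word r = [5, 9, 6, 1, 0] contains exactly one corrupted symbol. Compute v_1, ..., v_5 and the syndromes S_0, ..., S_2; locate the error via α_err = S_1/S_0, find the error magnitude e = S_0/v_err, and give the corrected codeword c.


S = (8, 10, 7), error at position 3, error magnitude e = 9, c = [5, 9, 8, 1, 0].

Step 1: column multipliers v_i = (∏_{j≠i}(α_i − α_j))^{−1} mod 11.
  i = 1 (α = 1): (1−5)(1−4)(1−8)(1−7) = (−4)·(−3)·(−7)·(−6) = 504 ≡ 9, so v_1 = 9^{−1} = 5 (mod 11).
  i = 2 (α = 5): (5−1)(5−4)(5−8)(5−7) = 4·1·(−3)·(−2) = 24 ≡ 2, so v_2 = 2^{−1} = 6 (mod 11).
  i = 3 (α = 4): (4−1)(4−5)(4−8)(4−7) = 3·(−1)·(−4)·(−3) = −36 ≡ 8, so v_3 = 8^{−1} = 7 (mod 11).
  i = 4 (α = 8): (8−1)(8−5)(8−4)(8−7) = 7·3·4·1 = 84 ≡ 7, so v_4 = 7^{−1} = 8 (mod 11).
  i = 5 (α = 7): (7−1)(7−5)(7−4)(7−8) = 6·2·3·(−1) = −36 ≡ 8, so v_5 = 8^{−1} = 7 (mod 11).
  v = [5, 6, 7, 8, 7].
Step 2: syndromes of r = [5, 9, 6, 1, 0] (all sums mod 11).
  S_0 = Σ v_i r_i = 5·5 + 6·9 + 7·6 + 8·1 + 7·0 = 129 ≡ 8.
  S_1 = Σ v_i α_i r_i = 5·1·5 + 6·5·9 + 7·4·6 + 8·8·1 + 7·7·0 = 527 ≡ 10.
  α_i^2 mod 11 = [1, 3, 5, 9, 5].
  S_2 = Σ v_i α_i^2 r_i = 5·1·5 + 6·3·9 + 7·5·6 + 8·9·1 + 7·5·0 = 469 ≡ 7.
  S = (8, 10, 7) ≠ 0, so r is not a codeword (an error is present).
Step 3: locate the error. For a single error e at position i, S_ℓ = v_i·e·α_i^ℓ, so α_err = S_1/S_0.
  S_0^{−1} = 8^{−1} = 7 (mod 11), so α_err = 10·7 = 70 ≡ 4 = α_3. Error position i = 3.
  Consistency check: S_2/S_1 = 7·10 = 70 ≡ 4 = α_err ✓ (single-error assumption holds).
Step 4: error magnitude e = S_0/v_3 = S_0·∏_{j≠3}(α_3 − α_j) = 8·8 = 64 ≡ 9 (mod 11).
Step 5: correct position 3: c_3 = r_3 − e = 6 − 9 ≡ 8 (mod 11). Hence c = [5, 9, 8, 1, 0].
  Check: interpolating c through the α_i gives m(x) = 4 + 1·x (degree < 2) with m(α_i) = c_i for every i, so c is indeed a codeword.


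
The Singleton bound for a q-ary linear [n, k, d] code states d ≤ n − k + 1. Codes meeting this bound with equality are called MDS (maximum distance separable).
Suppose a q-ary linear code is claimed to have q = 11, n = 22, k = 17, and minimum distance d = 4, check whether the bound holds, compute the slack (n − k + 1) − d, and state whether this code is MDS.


Singleton RHS = n − k + 1 = 6, slack = 2, bound satisfied, not MDS.

Singleton bound: d ≤ n − k + 1.
Here n = 22, k = 17, so n − k + 1 = 6.
Given d = 4, check d ≤ 6: YES.
Slack = (n − k + 1) − d = 2.
The code is NOT MDS (slack = 2 > 0).
Description: the claimed parameters are [22, 17, 4]_11; such a code would be non-MDS.


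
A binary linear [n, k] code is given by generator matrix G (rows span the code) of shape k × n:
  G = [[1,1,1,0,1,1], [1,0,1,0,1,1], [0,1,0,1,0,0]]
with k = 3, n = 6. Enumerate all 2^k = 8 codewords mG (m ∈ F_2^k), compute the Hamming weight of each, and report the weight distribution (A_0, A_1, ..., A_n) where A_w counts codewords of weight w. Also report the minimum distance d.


Weight distribution: A_0 = 1, A_1 = 2, A_2 = 1, A_4 = 1, A_5 = 2, A_6 = 1. Minimum distance d = 1.

Enumerate all 2^3 = 8 messages m ∈ F_2^3.
For each, compute codeword c = mG in F_2^6, then tally its weight.
  m = 000 → c = 000000, weight = 0.
  m = 100 → c = 111011, weight = 5.
  m = 010 → c = 101011, weight = 4.
  m = 110 → c = 010000, weight = 1.
  m = 001 → c = 010100, weight = 2.
  m = 101 → c = 101111, weight = 5.
  m = 011 → c = 111111, weight = 6.
  m = 111 → c = 000100, weight = 1.
Tally weights:
  weight 0: 1 codewords.
  weight 1: 2 codewords.
  weight 2: 1 codewords.
  weight 4: 1 codewords.
  weight 5: 2 codewords.
  weight 6: 1 codewords.
Minimum distance d = smallest w > 0 with A_w > 0 = 1.
Sanity: Σ A_w = 8 = 2^3 = 8 ✓.


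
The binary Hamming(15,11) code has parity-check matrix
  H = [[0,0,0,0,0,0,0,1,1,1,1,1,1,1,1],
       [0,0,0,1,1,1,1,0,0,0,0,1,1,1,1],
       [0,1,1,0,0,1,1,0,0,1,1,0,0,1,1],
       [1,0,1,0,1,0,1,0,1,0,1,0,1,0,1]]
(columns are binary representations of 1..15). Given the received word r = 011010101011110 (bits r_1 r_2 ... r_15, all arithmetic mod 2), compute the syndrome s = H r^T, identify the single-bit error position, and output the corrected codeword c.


s = (1, 1, 1, 0)^T, error position = 14, corrected codeword c = 011010101011100

Compute s = H r^T mod 2 one row at a time:
  s_1 = 0 + 1 + 0 + 1 + 1 + 1 + 1 + 0 = 5 ≡ 1 (mod 2).
  s_2 = 0 + 1 + 0 + 1 + 1 + 1 + 1 + 0 = 5 ≡ 1 (mod 2).
  s_3 = 1 + 1 + 0 + 1 + 0 + 1 + 1 + 0 = 5 ≡ 1 (mod 2).
  s_4 = 0 + 1 + 1 + 1 + 1 + 1 + 1 + 0 = 6 ≡ 0 (mod 2).
s = (1, 1, 1, 0)^T — this equals column 14 of H (binary 1110), so error is at position 14.
Correct: flip bit 14 of r = 011010101011110 to get c = 011010101011100.


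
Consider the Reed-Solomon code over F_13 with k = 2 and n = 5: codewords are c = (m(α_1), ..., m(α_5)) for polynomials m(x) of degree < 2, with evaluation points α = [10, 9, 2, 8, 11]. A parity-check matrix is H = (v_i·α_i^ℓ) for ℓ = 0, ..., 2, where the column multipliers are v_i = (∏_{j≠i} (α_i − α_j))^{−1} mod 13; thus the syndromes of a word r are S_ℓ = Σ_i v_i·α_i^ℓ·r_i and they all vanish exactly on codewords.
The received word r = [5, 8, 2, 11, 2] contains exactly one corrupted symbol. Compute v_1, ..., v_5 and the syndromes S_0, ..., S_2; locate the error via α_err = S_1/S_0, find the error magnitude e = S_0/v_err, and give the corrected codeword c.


S = (8, 3, 6), error at position 3, error magnitude e = 12, c = [5, 8, 3, 11, 2].

Step 1: column multipliers v_i = (∏_{j≠i}(α_i − α_j))^{−1} mod 13.
  i = 1 (α = 10): (10−9)(10−2)(10−8)(10−11) = 1·8·2·(−1) = −16 ≡ 10, so v_1 = 10^{−1} = 4 (mod 13).
  i = 2 (α = 9): (9−10)(9−2)(9−8)(9−11) = (−1)·7·1·(−2) = 14 ≡ 1, so v_2 = 1^{−1} = 1 (mod 13).
  i = 3 (α = 2): (2−10)(2−9)(2−8)(2−11) = (−8)·(−7)·(−6)·(−9) = 3024 ≡ 8, so v_3 = 8^{−1} = 5 (mod 13).
  i = 4 (α = 8): (8−10)(8−9)(8−2)(8−11) = (−2)·(−1)·6·(−3) = −36 ≡ 3, so v_4 = 3^{−1} = 9 (mod 13).
  i = 5 (α = 11): (11−10)(11−9)(11−2)(11−8) = 1·2·9·3 = 54 ≡ 2, so v_5 = 2^{−1} = 7 (mod 13).
  v = [4, 1, 5, 9, 7].
Step 2: syndromes of r = [5, 8, 2, 11, 2] (all sums mod 13).
  S_0 = Σ v_i r_i = 4·5 + 1·8 + 5·2 + 9·11 + 7·2 = 151 ≡ 8.
  S_1 = Σ v_i α_i r_i = 4·10·5 + 1·9·8 + 5·2·2 + 9·8·11 + 7·11·2 = 1238 ≡ 3.
  α_i^2 mod 13 = [9, 3, 4, 12, 4].
  S_2 = Σ v_i α_i^2 r_i = 4·9·5 + 1·3·8 + 5·4·2 + 9·12·11 + 7·4·2 = 1488 ≡ 6.
  S = (8, 3, 6) ≠ 0, so r is not a codeword (an error is present).
Step 3: locate the error. For a single error e at position i, S_ℓ = v_i·e·α_i^ℓ, so α_err = S_1/S_0.
  S_0^{−1} = 8^{−1} = 5 (mod 13), so α_err = 3·5 = 15 ≡ 2 = α_3. Error position i = 3.
  Consistency check: S_2/S_1 = 6·9 = 54 ≡ 2 = α_err ✓ (single-error assumption holds).
Step 4: error magnitude e = S_0/v_3 = S_0·∏_{j≠3}(α_3 − α_j) = 8·8 = 64 ≡ 12 (mod 13).
Step 5: correct position 3: c_3 = r_3 − e = 2 − 12 ≡ 3 (mod 13). Hence c = [5, 8, 3, 11, 2].
  Check: interpolating c through the α_i gives m(x) = 9 + 10·x (degree < 2) with m(α_i) = c_i for every i, so c is indeed a codeword.


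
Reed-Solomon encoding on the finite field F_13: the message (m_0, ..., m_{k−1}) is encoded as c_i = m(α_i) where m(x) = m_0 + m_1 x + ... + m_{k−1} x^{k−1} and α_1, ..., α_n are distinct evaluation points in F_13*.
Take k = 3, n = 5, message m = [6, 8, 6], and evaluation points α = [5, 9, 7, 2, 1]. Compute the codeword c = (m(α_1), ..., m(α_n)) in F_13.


c = [1, 5, 5, 7, 7]

Message polynomial: m(x) = 6 + 8·x + 6·x^2 (mod 13).
For each evaluation point α_i, compute m(α_i) mod 13:
  α_1 = 5: Horner steps 6 → 12 → 1, so m(5) = 1.
  α_2 = 9: Horner steps 6 → 10 → 5, so m(9) = 5.
  α_3 = 7: Horner steps 6 → 11 → 5, so m(7) = 5.
  α_4 = 2: Horner steps 6 → 7 → 7, so m(2) = 7.
  α_5 = 1: Horner steps 6 → 1 → 7, so m(1) = 7.
Codeword c = [1, 5, 5, 7, 7] ∈ F_13^5.


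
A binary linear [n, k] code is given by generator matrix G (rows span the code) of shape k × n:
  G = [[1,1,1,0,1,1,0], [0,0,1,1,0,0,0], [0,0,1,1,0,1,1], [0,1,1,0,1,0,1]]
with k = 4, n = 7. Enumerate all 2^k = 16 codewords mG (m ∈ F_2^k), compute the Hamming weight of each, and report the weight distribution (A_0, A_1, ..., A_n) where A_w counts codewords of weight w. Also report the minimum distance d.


Weight distribution: A_0 = 1, A_1 = 1, A_2 = 2, A_3 = 2, A_4 = 5, A_5 = 5. Minimum distance d = 1.

Enumerate all 2^4 = 16 messages m ∈ F_2^4.
For each, compute codeword c = mG in F_2^7, then tally its weight.
  m = 0000 → c = 0000000, weight = 0.
  m = 1000 → c = 1110110, weight = 5.
  m = 0100 → c = 0011000, weight = 2.
  m = 1100 → c = 1101110, weight = 5.
  m = 0010 → c = 0011011, weight = 4.
  m = 1010 → c = 1101101, weight = 5.
  m = 0110 → c = 0000011, weight = 2.
  m = 1110 → c = 1110101, weight = 5.
  m = 0001 → c = 0110101, weight = 4.
  m = 1001 → c = 1000011, weight = 3.
  m = 0101 → c = 0101101, weight = 4.
  m = 1101 → c = 1011011, weight = 5.
  m = 0011 → c = 0101110, weight = 4.
  m = 1011 → c = 1011000, weight = 3.
  m = 0111 → c = 0110110, weight = 4.
  m = 1111 → c = 1000000, weight = 1.
Tally weights:
  weight 0: 1 codewords.
  weight 1: 1 codewords.
  weight 2: 2 codewords.
  weight 3: 2 codewords.
  weight 4: 5 codewords.
  weight 5: 5 codewords.
Minimum distance d = smallest w > 0 with A_w > 0 = 1.
Sanity: Σ A_w = 16 = 2^4 = 16 ✓.


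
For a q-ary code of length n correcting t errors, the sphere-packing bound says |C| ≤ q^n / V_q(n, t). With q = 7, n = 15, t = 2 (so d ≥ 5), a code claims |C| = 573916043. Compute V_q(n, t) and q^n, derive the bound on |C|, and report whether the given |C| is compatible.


V_q(n, t) = 3871, q^n = 4747561509943, Hamming bound = 1226443169, |C| = 573916043 ≤ bound (satisfied).

Step 1: Compute V_q(n, t) = Σ_{j=0}^2 C(n, j) (q−1)^j.
  j = 0: C(15,0)·(6)^0 = 1·1 = 1.
  j = 1: C(15,1)·(6)^1 = 15·6 = 90.
  j = 2: C(15,2)·(6)^2 = 105·36 = 3780.
  V_q(n, t) = 1 + 90 + 3780 = 3871.
Step 2: q^n = 7^15 = 4747561509943.
Step 3: Hamming bound ⌊q^n / V_q(n,t)⌋ = ⌊4747561509943/3871⌋ = 1226443169.
Step 4: Compare |C| = 573916043 to 1226443169: satisfied.
The claimed |C| lies below the Hamming bound.


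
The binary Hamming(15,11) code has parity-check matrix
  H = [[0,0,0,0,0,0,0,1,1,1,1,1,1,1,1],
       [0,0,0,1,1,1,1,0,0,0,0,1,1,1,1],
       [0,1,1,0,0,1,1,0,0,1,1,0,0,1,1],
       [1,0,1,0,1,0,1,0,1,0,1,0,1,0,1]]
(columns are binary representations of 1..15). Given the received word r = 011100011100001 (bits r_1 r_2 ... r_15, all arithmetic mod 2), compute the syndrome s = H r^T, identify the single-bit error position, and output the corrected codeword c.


s = (0, 0, 0, 1)^T, error position = 1, corrected codeword c = 111100011100001

Compute s = H r^T mod 2 one row at a time:
  s_1 = 1 + 1 + 1 + 0 + 0 + 0 + 0 + 1 = 4 ≡ 0 (mod 2).
  s_2 = 1 + 0 + 0 + 0 + 0 + 0 + 0 + 1 = 2 ≡ 0 (mod 2).
  s_3 = 1 + 1 + 0 + 0 + 1 + 0 + 0 + 1 = 4 ≡ 0 (mod 2).
  s_4 = 0 + 1 + 0 + 0 + 1 + 0 + 0 + 1 = 3 ≡ 1 (mod 2).
s = (0, 0, 0, 1)^T — this equals column 1 of H (binary 0001), so error is at position 1.
Correct: flip bit 1 of r = 011100011100001 to get c = 111100011100001.


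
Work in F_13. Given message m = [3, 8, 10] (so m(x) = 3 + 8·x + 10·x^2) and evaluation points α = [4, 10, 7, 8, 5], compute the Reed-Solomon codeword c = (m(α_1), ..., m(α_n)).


c = [0, 4, 3, 5, 7]

Message polynomial: m(x) = 3 + 8·x + 10·x^2 (mod 13).
For each evaluation point α_i, compute m(α_i) mod 13:
  α_1 = 4: Horner steps 10 → 9 → 0, so m(4) = 0.
  α_2 = 10: Horner steps 10 → 4 → 4, so m(10) = 4.
  α_3 = 7: Horner steps 10 → 0 → 3, so m(7) = 3.
  α_4 = 8: Horner steps 10 → 10 → 5, so m(8) = 5.
  α_5 = 5: Horner steps 10 → 6 → 7, so m(5) = 7.
Codeword c = [0, 4, 3, 5, 7] ∈ F_13^5.


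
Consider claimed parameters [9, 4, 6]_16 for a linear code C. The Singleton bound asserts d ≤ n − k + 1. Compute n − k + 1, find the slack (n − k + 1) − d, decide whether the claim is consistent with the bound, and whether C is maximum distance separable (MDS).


Singleton RHS = n − k + 1 = 6, slack = 0, bound satisfied, MDS.

Singleton bound: d ≤ n − k + 1.
Here n = 9, k = 4, so n − k + 1 = 6.
Given d = 6, check d ≤ 6: YES.
Slack = (n − k + 1) − d = 0.
The code is MDS (slack = 0).
Description: the claimed parameters are [9, 4, 6]_16; such a code would be MDS (meets Singleton bound).


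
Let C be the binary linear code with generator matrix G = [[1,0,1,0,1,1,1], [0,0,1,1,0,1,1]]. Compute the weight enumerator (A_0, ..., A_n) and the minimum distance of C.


Weight distribution: A_0 = 1, A_3 = 1, A_4 = 1, A_5 = 1. Minimum distance d = 3.

Enumerate all 2^2 = 4 messages m ∈ F_2^2.
For each, compute codeword c = mG in F_2^7, then tally its weight.
  m = 00 → c = 0000000, weight = 0.
  m = 10 → c = 1010111, weight = 5.
  m = 01 → c = 0011011, weight = 4.
  m = 11 → c = 1001100, weight = 3.
Tally weights:
  weight 0: 1 codewords.
  weight 3: 1 codewords.
  weight 4: 1 codewords.
  weight 5: 1 codewords.
Minimum distance d = smallest w > 0 with A_w > 0 = 3.
Sanity: Σ A_w = 4 = 2^2 = 4 ✓.


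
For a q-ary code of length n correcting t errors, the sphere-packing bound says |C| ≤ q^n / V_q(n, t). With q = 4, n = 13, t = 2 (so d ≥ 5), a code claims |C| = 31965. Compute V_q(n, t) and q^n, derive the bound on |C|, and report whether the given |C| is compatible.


V_q(n, t) = 742, q^n = 67108864, Hamming bound = 90443, |C| = 31965 ≤ bound (satisfied).

Step 1: Compute V_q(n, t) = Σ_{j=0}^2 C(n, j) (q−1)^j.
  j = 0: C(13,0)·(3)^0 = 1·1 = 1.
  j = 1: C(13,1)·(3)^1 = 13·3 = 39.
  j = 2: C(13,2)·(3)^2 = 78·9 = 702.
  V_q(n, t) = 1 + 39 + 702 = 742.
Step 2: q^n = 4^13 = 67108864.
Step 3: Hamming bound ⌊q^n / V_q(n,t)⌋ = ⌊67108864/742⌋ = 90443.
Step 4: Compare |C| = 31965 to 90443: satisfied.
The claimed |C| lies below the Hamming bound.


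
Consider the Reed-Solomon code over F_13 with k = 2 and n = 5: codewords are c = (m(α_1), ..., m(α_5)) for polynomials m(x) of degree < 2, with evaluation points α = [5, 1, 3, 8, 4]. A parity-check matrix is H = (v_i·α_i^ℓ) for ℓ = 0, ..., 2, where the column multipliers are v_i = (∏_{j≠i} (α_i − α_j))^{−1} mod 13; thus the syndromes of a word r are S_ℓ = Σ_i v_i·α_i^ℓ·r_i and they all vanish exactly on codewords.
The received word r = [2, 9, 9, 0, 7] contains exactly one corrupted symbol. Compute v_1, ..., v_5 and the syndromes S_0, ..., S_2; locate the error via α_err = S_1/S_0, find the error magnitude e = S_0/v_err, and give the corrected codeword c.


S = (6, 5, 2), error at position 3, error magnitude e = 10, c = [2, 9, 12, 0, 7].

Step 1: column multipliers v_i = (∏_{j≠i}(α_i − α_j))^{−1} mod 13.
  i = 1 (α = 5): (5−1)(5−3)(5−8)(5−4) = 4·2·(−3)·1 = −24 ≡ 2, so v_1 = 2^{−1} = 7 (mod 13).
  i = 2 (α = 1): (1−5)(1−3)(1−8)(1−4) = (−4)·(−2)·(−7)·(−3) = 168 ≡ 12, so v_2 = 12^{−1} = 12 (mod 13).
  i = 3 (α = 3): (3−5)(3−1)(3−8)(3−4) = (−2)·2·(−5)·(−1) = −20 ≡ 6, so v_3 = 6^{−1} = 11 (mod 13).
  i = 4 (α = 8): (8−5)(8−1)(8−3)(8−4) = 3·7·5·4 = 420 ≡ 4, so v_4 = 4^{−1} = 10 (mod 13).
  i = 5 (α = 4): (4−5)(4−1)(4−3)(4−8) = (−1)·3·1·(−4) = 12 ≡ 12, so v_5 = 12^{−1} = 12 (mod 13).
  v = [7, 12, 11, 10, 12].
Step 2: syndromes of r = [2, 9, 9, 0, 7] (all sums mod 13).
  S_0 = Σ v_i r_i = 7·2 + 12·9 + 11·9 + 10·0 + 12·7 = 305 ≡ 6.
  S_1 = Σ v_i α_i r_i = 7·5·2 + 12·1·9 + 11·3·9 + 10·8·0 + 12·4·7 = 811 ≡ 5.
  α_i^2 mod 13 = [12, 1, 9, 12, 3].
  S_2 = Σ v_i α_i^2 r_i = 7·12·2 + 12·1·9 + 11·9·9 + 10·12·0 + 12·3·7 = 1419 ≡ 2.
  S = (6, 5, 2) ≠ 0, so r is not a codeword (an error is present).
Step 3: locate the error. For a single error e at position i, S_ℓ = v_i·e·α_i^ℓ, so α_err = S_1/S_0.
  S_0^{−1} = 6^{−1} = 11 (mod 13), so α_err = 5·11 = 55 ≡ 3 = α_3. Error position i = 3.
  Consistency check: S_2/S_1 = 2·8 = 16 ≡ 3 = α_err ✓ (single-error assumption holds).
Step 4: error magnitude e = S_0/v_3 = S_0·∏_{j≠3}(α_3 − α_j) = 6·6 = 36 ≡ 10 (mod 13).
Step 5: correct position 3: c_3 = r_3 − e = 9 − 10 ≡ 12 (mod 13). Hence c = [2, 9, 12, 0, 7].
  Check: interpolating c through the α_i gives m(x) = 1 + 8·x (degree < 2) with m(α_i) = c_i for every i, so c is indeed a codeword.


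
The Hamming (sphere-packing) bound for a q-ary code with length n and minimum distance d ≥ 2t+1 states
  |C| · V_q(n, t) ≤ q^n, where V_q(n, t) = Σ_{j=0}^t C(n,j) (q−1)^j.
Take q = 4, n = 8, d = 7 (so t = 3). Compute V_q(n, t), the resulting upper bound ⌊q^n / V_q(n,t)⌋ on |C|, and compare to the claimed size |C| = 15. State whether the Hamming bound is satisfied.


V_q(n, t) = 1789, q^n = 65536, Hamming bound = 36, |C| = 15 ≤ bound (satisfied).

Step 1: Compute V_q(n, t) = Σ_{j=0}^3 C(n, j) (q−1)^j.
  j = 0: C(8,0)·(3)^0 = 1·1 = 1.
  j = 1: C(8,1)·(3)^1 = 8·3 = 24.
  j = 2: C(8,2)·(3)^2 = 28·9 = 252.
  j = 3: C(8,3)·(3)^3 = 56·27 = 1512.
  V_q(n, t) = 1 + 24 + 252 + 1512 = 1789.
Step 2: q^n = 4^8 = 65536.
Step 3: Hamming bound ⌊q^n / V_q(n,t)⌋ = ⌊65536/1789⌋ = 36.
Step 4: Compare |C| = 15 to 36: satisfied.
The claimed |C| lies below the Hamming bound.


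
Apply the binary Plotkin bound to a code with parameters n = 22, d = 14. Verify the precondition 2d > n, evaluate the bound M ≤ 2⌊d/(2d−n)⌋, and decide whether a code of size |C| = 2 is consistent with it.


Plotkin bound M ≤ 4; given |C| = 2 ≤ bound (satisfied).

Check applicability: 2d = 28, n = 22.
2d − n = 6 > 0, so Plotkin applies.
Compute d/(2d−n) = 14/6 ≈ 2.3333.
⌊d/(2d−n)⌋ = 2.
Plotkin bound: M ≤ 2·2 = 4.
Given |C| = 2, check: satisfied.
This |C| is below the Plotkin bound.


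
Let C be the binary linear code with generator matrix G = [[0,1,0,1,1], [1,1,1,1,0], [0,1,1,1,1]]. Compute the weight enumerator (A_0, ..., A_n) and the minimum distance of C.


Weight distribution: A_0 = 1, A_1 = 1, A_2 = 1, A_3 = 3, A_4 = 2. Minimum distance d = 1.

Enumerate all 2^3 = 8 messages m ∈ F_2^3.
For each, compute codeword c = mG in F_2^5, then tally its weight.
  m = 000 → c = 00000, weight = 0.
  m = 100 → c = 01011, weight = 3.
  m = 010 → c = 11110, weight = 4.
  m = 110 → c = 10101, weight = 3.
  m = 001 → c = 01111, weight = 4.
  m = 101 → c = 00100, weight = 1.
  m = 011 → c = 10001, weight = 2.
  m = 111 → c = 11010, weight = 3.
Tally weights:
  weight 0: 1 codewords.
  weight 1: 1 codewords.
  weight 2: 1 codewords.
  weight 3: 3 codewords.
  weight 4: 2 codewords.
Minimum distance d = smallest w > 0 with A_w > 0 = 1.
Sanity: Σ A_w = 8 = 2^3 = 8 ✓.


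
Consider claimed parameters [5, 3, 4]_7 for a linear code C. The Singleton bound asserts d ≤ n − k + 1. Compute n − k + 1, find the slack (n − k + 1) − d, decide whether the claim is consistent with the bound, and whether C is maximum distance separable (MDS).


Singleton RHS = n − k + 1 = 3, slack = -1, bound violated (no such code; not MDS).

Singleton bound: d ≤ n − k + 1.
Here n = 5, k = 3, so n − k + 1 = 3.
Given d = 4, check d ≤ 3: NO.
Slack = (n − k + 1) − d = -1.
The slack is negative: d = 4 exceeds n − k + 1 = 3 by 1, so the Singleton bound is violated and no linear [5, 3, 4]_7 code can exist. In particular it is not MDS (MDS requires d = n − k + 1 exactly).
Description: the claimed parameters are [5, 3, 4]_7; such a code would be impossible (violates the Singleton bound).


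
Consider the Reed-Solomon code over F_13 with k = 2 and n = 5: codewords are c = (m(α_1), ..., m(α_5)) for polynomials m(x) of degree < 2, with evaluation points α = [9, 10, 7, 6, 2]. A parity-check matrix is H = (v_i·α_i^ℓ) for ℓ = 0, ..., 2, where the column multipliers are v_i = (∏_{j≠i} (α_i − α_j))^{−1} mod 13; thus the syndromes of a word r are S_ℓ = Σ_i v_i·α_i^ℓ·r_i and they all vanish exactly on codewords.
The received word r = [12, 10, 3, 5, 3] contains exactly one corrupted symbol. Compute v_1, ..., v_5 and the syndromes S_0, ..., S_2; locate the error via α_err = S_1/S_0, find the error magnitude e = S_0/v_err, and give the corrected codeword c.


S = (8, 3, 6), error at position 5, error magnitude e = 3, c = [12, 10, 3, 5, 0].

Step 1: column multipliers v_i = (∏_{j≠i}(α_i − α_j))^{−1} mod 13.
  i = 1 (α = 9): (9−10)(9−7)(9−6)(9−2) = (−1)·2·3·7 = −42 ≡ 10, so v_1 = 10^{−1} = 4 (mod 13).
  i = 2 (α = 10): (10−9)(10−7)(10−6)(10−2) = 1·3·4·8 = 96 ≡ 5, so v_2 = 5^{−1} = 8 (mod 13).
  i = 3 (α = 7): (7−9)(7−10)(7−6)(7−2) = (−2)·(−3)·1·5 = 30 ≡ 4, so v_3 = 4^{−1} = 10 (mod 13).
  i = 4 (α = 6): (6−9)(6−10)(6−7)(6−2) = (−3)·(−4)·(−1)·4 = −48 ≡ 4, so v_4 = 4^{−1} = 10 (mod 13).
  i = 5 (α = 2): (2−9)(2−10)(2−7)(2−6) = (−7)·(−8)·(−5)·(−4) = 1120 ≡ 2, so v_5 = 2^{−1} = 7 (mod 13).
  v = [4, 8, 10, 10, 7].
Step 2: syndromes of r = [12, 10, 3, 5, 3] (all sums mod 13).
  S_0 = Σ v_i r_i = 4·12 + 8·10 + 10·3 + 10·5 + 7·3 = 229 ≡ 8.
  S_1 = Σ v_i α_i r_i = 4·9·12 + 8·10·10 + 10·7·3 + 10·6·5 + 7·2·3 = 1784 ≡ 3.
  α_i^2 mod 13 = [3, 9, 10, 10, 4].
  S_2 = Σ v_i α_i^2 r_i = 4·3·12 + 8·9·10 + 10·10·3 + 10·10·5 + 7·4·3 = 1748 ≡ 6.
  S = (8, 3, 6) ≠ 0, so r is not a codeword (an error is present).
Step 3: locate the error. For a single error e at position i, S_ℓ = v_i·e·α_i^ℓ, so α_err = S_1/S_0.
  S_0^{−1} = 8^{−1} = 5 (mod 13), so α_err = 3·5 = 15 ≡ 2 = α_5. Error position i = 5.
  Consistency check: S_2/S_1 = 6·9 = 54 ≡ 2 = α_err ✓ (single-error assumption holds).
Step 4: error magnitude e = S_0/v_5 = S_0·∏_{j≠5}(α_5 − α_j) = 8·2 = 16 ≡ 3 (mod 13).
Step 5: correct position 5: c_5 = r_5 − e = 3 − 3 ≡ 0 (mod 13). Hence c = [12, 10, 3, 5, 0].
  Check: interpolating c through the α_i gives m(x) = 4 + 11·x (degree < 2) with m(α_i) = c_i for every i, so c is indeed a codeword.


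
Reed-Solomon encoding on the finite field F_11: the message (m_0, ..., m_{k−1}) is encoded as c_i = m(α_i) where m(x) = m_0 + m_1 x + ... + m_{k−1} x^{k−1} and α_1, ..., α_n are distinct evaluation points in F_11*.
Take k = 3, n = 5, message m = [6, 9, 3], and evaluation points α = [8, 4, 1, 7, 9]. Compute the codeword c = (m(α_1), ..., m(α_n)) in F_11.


c = [6, 2, 7, 7, 0]

Message polynomial: m(x) = 6 + 9·x + 3·x^2 (mod 11).
For each evaluation point α_i, compute m(α_i) mod 11:
  α_1 = 8: Horner steps 3 → 0 → 6, so m(8) = 6.
  α_2 = 4: Horner steps 3 → 10 → 2, so m(4) = 2.
  α_3 = 1: Horner steps 3 → 1 → 7, so m(1) = 7.
  α_4 = 7: Horner steps 3 → 8 → 7, so m(7) = 7.
  α_5 = 9: Horner steps 3 → 3 → 0, so m(9) = 0.
Codeword c = [6, 2, 7, 7, 0] ∈ F_11^5.


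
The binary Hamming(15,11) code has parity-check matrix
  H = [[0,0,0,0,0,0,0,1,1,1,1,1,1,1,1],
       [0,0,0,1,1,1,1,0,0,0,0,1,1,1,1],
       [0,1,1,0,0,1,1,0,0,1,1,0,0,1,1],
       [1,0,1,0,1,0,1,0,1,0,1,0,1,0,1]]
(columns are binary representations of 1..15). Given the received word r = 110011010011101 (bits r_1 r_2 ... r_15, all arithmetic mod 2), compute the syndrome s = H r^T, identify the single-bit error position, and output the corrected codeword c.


s = (1, 1, 0, 1)^T, error position = 13, corrected codeword c = 110011010011001

Compute s = H r^T mod 2 one row at a time:
  s_1 = 1 + 0 + 0 + 1 + 1 + 1 + 0 + 1 = 5 ≡ 1 (mod 2).
  s_2 = 0 + 1 + 1 + 0 + 1 + 1 + 0 + 1 = 5 ≡ 1 (mod 2).
  s_3 = 1 + 0 + 1 + 0 + 0 + 1 + 0 + 1 = 4 ≡ 0 (mod 2).
  s_4 = 1 + 0 + 1 + 0 + 0 + 1 + 1 + 1 = 5 ≡ 1 (mod 2).
s = (1, 1, 0, 1)^T — this equals column 13 of H (binary 1101), so error is at position 13.
Correct: flip bit 13 of r = 110011010011101 to get c = 110011010011001.


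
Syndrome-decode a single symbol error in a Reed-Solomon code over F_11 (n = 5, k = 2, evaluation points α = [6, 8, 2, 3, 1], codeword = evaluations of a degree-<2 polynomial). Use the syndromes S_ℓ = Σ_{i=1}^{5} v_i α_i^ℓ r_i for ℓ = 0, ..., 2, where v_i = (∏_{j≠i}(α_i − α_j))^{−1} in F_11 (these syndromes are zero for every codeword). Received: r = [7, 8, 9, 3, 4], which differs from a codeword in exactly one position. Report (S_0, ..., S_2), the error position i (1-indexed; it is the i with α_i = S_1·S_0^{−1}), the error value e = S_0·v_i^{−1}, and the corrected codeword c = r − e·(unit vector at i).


S = (1, 8, 9), error at position 2, error magnitude e = 2, c = [7, 6, 9, 3, 4].

Step 1: column multipliers v_i = (∏_{j≠i}(α_i − α_j))^{−1} mod 11.
  i = 1 (α = 6): (6−8)(6−2)(6−3)(6−1) = (−2)·4·3·5 = −120 ≡ 1, so v_1 = 1^{−1} = 1 (mod 11).
  i = 2 (α = 8): (8−6)(8−2)(8−3)(8−1) = 2·6·5·7 = 420 ≡ 2, so v_2 = 2^{−1} = 6 (mod 11).
  i = 3 (α = 2): (2−6)(2−8)(2−3)(2−1) = (−4)·(−6)·(−1)·1 = −24 ≡ 9, so v_3 = 9^{−1} = 5 (mod 11).
  i = 4 (α = 3): (3−6)(3−8)(3−2)(3−1) = (−3)·(−5)·1·2 = 30 ≡ 8, so v_4 = 8^{−1} = 7 (mod 11).
  i = 5 (α = 1): (1−6)(1−8)(1−2)(1−3) = (−5)·(−7)·(−1)·(−2) = 70 ≡ 4, so v_5 = 4^{−1} = 3 (mod 11).
  v = [1, 6, 5, 7, 3].
Step 2: syndromes of r = [7, 8, 9, 3, 4] (all sums mod 11).
  S_0 = Σ v_i r_i = 1·7 + 6·8 + 5·9 + 7·3 + 3·4 = 133 ≡ 1.
  S_1 = Σ v_i α_i r_i = 1·6·7 + 6·8·8 + 5·2·9 + 7·3·3 + 3·1·4 = 591 ≡ 8.
  α_i^2 mod 11 = [3, 9, 4, 9, 1].
  S_2 = Σ v_i α_i^2 r_i = 1·3·7 + 6·9·8 + 5·4·9 + 7·9·3 + 3·1·4 = 834 ≡ 9.
  S = (1, 8, 9) ≠ 0, so r is not a codeword (an error is present).
Step 3: locate the error. For a single error e at position i, S_ℓ = v_i·e·α_i^ℓ, so α_err = S_1/S_0.
  S_0^{−1} = 1^{−1} = 1 (mod 11), so α_err = 8·1 = 8 ≡ 8 = α_2. Error position i = 2.
  Consistency check: S_2/S_1 = 9·7 = 63 ≡ 8 = α_err ✓ (single-error assumption holds).
Step 4: error magnitude e = S_0/v_2 = S_0·∏_{j≠2}(α_2 − α_j) = 1·2 = 2 ≡ 2 (mod 11).
Step 5: correct position 2: c_2 = r_2 − e = 8 − 2 ≡ 6 (mod 11). Hence c = [7, 6, 9, 3, 4].
  Check: interpolating c through the α_i gives m(x) = 10 + 5·x (degree < 2) with m(α_i) = c_i for every i, so c is indeed a codeword.


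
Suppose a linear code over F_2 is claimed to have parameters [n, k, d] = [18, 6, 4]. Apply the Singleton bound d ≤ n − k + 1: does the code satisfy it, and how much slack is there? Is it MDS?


Singleton RHS = n − k + 1 = 13, slack = 9, bound satisfied, not MDS.

Singleton bound: d ≤ n − k + 1.
Here n = 18, k = 6, so n − k + 1 = 13.
Given d = 4, check d ≤ 13: YES.
Slack = (n − k + 1) − d = 9.
The code is NOT MDS (slack = 9 > 0).
Description: the claimed parameters are [18, 6, 4]_2; such a code would be non-MDS.


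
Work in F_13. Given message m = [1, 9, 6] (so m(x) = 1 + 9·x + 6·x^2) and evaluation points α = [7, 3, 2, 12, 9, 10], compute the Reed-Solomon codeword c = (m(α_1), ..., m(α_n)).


c = [7, 4, 4, 11, 9, 2]

Message polynomial: m(x) = 1 + 9·x + 6·x^2 (mod 13).
For each evaluation point α_i, compute m(α_i) mod 13:
  α_1 = 7: Horner steps 6 → 12 → 7, so m(7) = 7.
  α_2 = 3: Horner steps 6 → 1 → 4, so m(3) = 4.
  α_3 = 2: Horner steps 6 → 8 → 4, so m(2) = 4.
  α_4 = 12: Horner steps 6 → 3 → 11, so m(12) = 11.
  α_5 = 9: Horner steps 6 → 11 → 9, so m(9) = 9.
  α_6 = 10: Horner steps 6 → 4 → 2, so m(10) = 2.
Codeword c = [7, 4, 4, 11, 9, 2] ∈ F_13^6.


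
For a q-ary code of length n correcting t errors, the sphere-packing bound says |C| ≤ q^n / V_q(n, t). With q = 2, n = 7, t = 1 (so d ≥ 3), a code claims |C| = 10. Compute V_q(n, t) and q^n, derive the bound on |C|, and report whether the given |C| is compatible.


V_q(n, t) = 8, q^n = 128, Hamming bound = 16, |C| = 10 ≤ bound (satisfied).

Step 1: Compute V_q(n, t) = Σ_{j=0}^1 C(n, j) (q−1)^j.
  j = 0: C(7,0)·(1)^0 = 1·1 = 1.
  j = 1: C(7,1)·(1)^1 = 7·1 = 7.
  V_q(n, t) = 1 + 7 = 8.
Step 2: q^n = 2^7 = 128.
Step 3: Hamming bound ⌊q^n / V_q(n,t)⌋ = ⌊128/8⌋ = 16.
Step 4: Compare |C| = 10 to 16: satisfied.
The claimed |C| lies below the Hamming bound.


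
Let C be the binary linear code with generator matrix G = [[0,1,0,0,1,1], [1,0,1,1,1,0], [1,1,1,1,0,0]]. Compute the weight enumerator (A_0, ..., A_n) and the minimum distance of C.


Weight distribution: A_0 = 1, A_1 = 1, A_2 = 1, A_3 = 1, A_4 = 2, A_5 = 2. Minimum distance d = 1.

Enumerate all 2^3 = 8 messages m ∈ F_2^3.
For each, compute codeword c = mG in F_2^6, then tally its weight.
  m = 000 → c = 000000, weight = 0.
  m = 100 → c = 010011, weight = 3.
  m = 010 → c = 101110, weight = 4.
  m = 110 → c = 111101, weight = 5.
  m = 001 → c = 111100, weight = 4.
  m = 101 → c = 101111, weight = 5.
  m = 011 → c = 010010, weight = 2.
  m = 111 → c = 000001, weight = 1.
Tally weights:
  weight 0: 1 codewords.
  weight 1: 1 codewords.
  weight 2: 1 codewords.
  weight 3: 1 codewords.
  weight 4: 2 codewords.
  weight 5: 2 codewords.
Minimum distance d = smallest w > 0 with A_w > 0 = 1.
Sanity: Σ A_w = 8 = 2^3 = 8 ✓.


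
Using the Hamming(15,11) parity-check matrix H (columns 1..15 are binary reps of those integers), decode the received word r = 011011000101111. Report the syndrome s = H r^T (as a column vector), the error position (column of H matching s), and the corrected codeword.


s = (1, 0, 0, 0)^T, error position = 8, corrected codeword c = 011011010101111

Compute s = H r^T mod 2 one row at a time:
  s_1 = 0 + 0 + 1 + 0 + 1 + 1 + 1 + 1 = 5 ≡ 1 (mod 2).
  s_2 = 0 + 1 + 1 + 0 + 1 + 1 + 1 + 1 = 6 ≡ 0 (mod 2).
  s_3 = 1 + 1 + 1 + 0 + 1 + 0 + 1 + 1 = 6 ≡ 0 (mod 2).
  s_4 = 0 + 1 + 1 + 0 + 0 + 0 + 1 + 1 = 4 ≡ 0 (mod 2).
s = (1, 0, 0, 0)^T — this equals column 8 of H (binary 1000), so error is at position 8.
Correct: flip bit 8 of r = 011011000101111 to get c = 011011010101111.


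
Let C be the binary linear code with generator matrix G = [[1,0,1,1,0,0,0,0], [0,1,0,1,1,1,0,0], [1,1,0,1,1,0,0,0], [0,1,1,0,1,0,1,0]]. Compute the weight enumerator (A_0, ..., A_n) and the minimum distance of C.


Weight distribution: A_0 = 1, A_1 = 1, A_2 = 1, A_3 = 4, A_4 = 5, A_5 = 3, A_6 = 1. Minimum distance d = 1.

Enumerate all 2^4 = 16 messages m ∈ F_2^4.
For each, compute codeword c = mG in F_2^8, then tally its weight.
  m = 0000 → c = 00000000, weight = 0.
  m = 1000 → c = 10110000, weight = 3.
  m = 0100 → c = 01011100, weight = 4.
  m = 1100 → c = 11101100, weight = 5.
  m = 0010 → c = 11011000, weight = 4.
  m = 1010 → c = 01101000, weight = 3.
  m = 0110 → c = 10000100, weight = 2.
  m = 1110 → c = 00110100, weight = 3.
  m = 0001 → c = 01101010, weight = 4.
  m = 1001 → c = 11011010, weight = 5.
  m = 0101 → c = 00110110, weight = 4.
  m = 1101 → c = 10000110, weight = 3.
  m = 0011 → c = 10110010, weight = 4.
  m = 1011 → c = 00000010, weight = 1.
  m = 0111 → c = 11101110, weight = 6.
  m = 1111 → c = 01011110, weight = 5.
Tally weights:
  weight 0: 1 codewords.
  weight 1: 1 codewords.
  weight 2: 1 codewords.
  weight 3: 4 codewords.
  weight 4: 5 codewords.
  weight 5: 3 codewords.
  weight 6: 1 codewords.
Minimum distance d = smallest w > 0 with A_w > 0 = 1.
Sanity: Σ A_w = 16 = 2^4 = 16 ✓.


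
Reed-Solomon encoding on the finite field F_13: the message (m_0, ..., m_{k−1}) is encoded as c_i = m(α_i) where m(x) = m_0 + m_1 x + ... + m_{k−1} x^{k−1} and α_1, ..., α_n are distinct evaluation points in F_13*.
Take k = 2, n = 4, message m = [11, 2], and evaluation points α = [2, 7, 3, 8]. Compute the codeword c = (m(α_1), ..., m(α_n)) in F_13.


c = [2, 12, 4, 1]

Message polynomial: m(x) = 11 + 2·x (mod 13).
For each evaluation point α_i, compute m(α_i) mod 13:
  α_1 = 2: Horner steps 2 → 2, so m(2) = 2.
  α_2 = 7: Horner steps 2 → 12, so m(7) = 12.
  α_3 = 3: Horner steps 2 → 4, so m(3) = 4.
  α_4 = 8: Horner steps 2 → 1, so m(8) = 1.
Codeword c = [2, 12, 4, 1] ∈ F_13^4.


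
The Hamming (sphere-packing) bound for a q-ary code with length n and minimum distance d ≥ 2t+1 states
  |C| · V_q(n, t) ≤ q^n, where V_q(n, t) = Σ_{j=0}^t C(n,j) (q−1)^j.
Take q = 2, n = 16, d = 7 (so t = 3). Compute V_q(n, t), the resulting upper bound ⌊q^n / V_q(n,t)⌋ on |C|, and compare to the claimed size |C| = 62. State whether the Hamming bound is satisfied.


V_q(n, t) = 697, q^n = 65536, Hamming bound = 94, |C| = 62 ≤ bound (satisfied).

Step 1: Compute V_q(n, t) = Σ_{j=0}^3 C(n, j) (q−1)^j.
  j = 0: C(16,0)·(1)^0 = 1·1 = 1.
  j = 1: C(16,1)·(1)^1 = 16·1 = 16.
  j = 2: C(16,2)·(1)^2 = 120·1 = 120.
  j = 3: C(16,3)·(1)^3 = 560·1 = 560.
  V_q(n, t) = 1 + 16 + 120 + 560 = 697.
Step 2: q^n = 2^16 = 65536.
Step 3: Hamming bound ⌊q^n / V_q(n,t)⌋ = ⌊65536/697⌋ = 94.
Step 4: Compare |C| = 62 to 94: satisfied.
The claimed |C| lies below the Hamming bound.


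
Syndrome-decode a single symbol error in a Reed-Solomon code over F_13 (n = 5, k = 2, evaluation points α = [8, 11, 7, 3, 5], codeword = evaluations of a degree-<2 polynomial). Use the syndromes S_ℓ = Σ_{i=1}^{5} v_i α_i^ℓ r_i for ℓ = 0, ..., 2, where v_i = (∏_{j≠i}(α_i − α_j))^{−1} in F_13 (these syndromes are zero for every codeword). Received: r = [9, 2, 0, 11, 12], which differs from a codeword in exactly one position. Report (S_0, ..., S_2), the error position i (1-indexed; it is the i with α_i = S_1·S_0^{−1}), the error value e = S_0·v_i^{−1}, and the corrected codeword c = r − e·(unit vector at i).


S = (4, 6, 9), error at position 1, error magnitude e = 2, c = [7, 2, 0, 11, 12].

Step 1: column multipliers v_i = (∏_{j≠i}(α_i − α_j))^{−1} mod 13.
  i = 1 (α = 8): (8−11)(8−7)(8−3)(8−5) = (−3)·1·5·3 = −45 ≡ 7, so v_1 = 7^{−1} = 2 (mod 13).
  i = 2 (α = 11): (11−8)(11−7)(11−3)(11−5) = 3·4·8·6 = 576 ≡ 4, so v_2 = 4^{−1} = 10 (mod 13).
  i = 3 (α = 7): (7−8)(7−11)(7−3)(7−5) = (−1)·(−4)·4·2 = 32 ≡ 6, so v_3 = 6^{−1} = 11 (mod 13).
  i = 4 (α = 3): (3−8)(3−11)(3−7)(3−5) = (−5)·(−8)·(−4)·(−2) = 320 ≡ 8, so v_4 = 8^{−1} = 5 (mod 13).
  i = 5 (α = 5): (5−8)(5−11)(5−7)(5−3) = (−3)·(−6)·(−2)·2 = −72 ≡ 6, so v_5 = 6^{−1} = 11 (mod 13).
  v = [2, 10, 11, 5, 11].
Step 2: syndromes of r = [9, 2, 0, 11, 12] (all sums mod 13).
  S_0 = Σ v_i r_i = 2·9 + 10·2 + 11·0 + 5·11 + 11·12 = 225 ≡ 4.
  S_1 = Σ v_i α_i r_i = 2·8·9 + 10·11·2 + 11·7·0 + 5·3·11 + 11·5·12 = 1189 ≡ 6.
  α_i^2 mod 13 = [12, 4, 10, 9, 12].
  S_2 = Σ v_i α_i^2 r_i = 2·12·9 + 10·4·2 + 11·10·0 + 5·9·11 + 11·12·12 = 2375 ≡ 9.
  S = (4, 6, 9) ≠ 0, so r is not a codeword (an error is present).
Step 3: locate the error. For a single error e at position i, S_ℓ = v_i·e·α_i^ℓ, so α_err = S_1/S_0.
  S_0^{−1} = 4^{−1} = 10 (mod 13), so α_err = 6·10 = 60 ≡ 8 = α_1. Error position i = 1.
  Consistency check: S_2/S_1 = 9·11 = 99 ≡ 8 = α_err ✓ (single-error assumption holds).
Step 4: error magnitude e = S_0/v_1 = S_0·∏_{j≠1}(α_1 − α_j) = 4·7 = 28 ≡ 2 (mod 13).
Step 5: correct position 1: c_1 = r_1 − e = 9 − 2 ≡ 7 (mod 13). Hence c = [7, 2, 0, 11, 12].
  Check: interpolating c through the α_i gives m(x) = 3 + 7·x (degree < 2) with m(α_i) = c_i for every i, so c is indeed a codeword.


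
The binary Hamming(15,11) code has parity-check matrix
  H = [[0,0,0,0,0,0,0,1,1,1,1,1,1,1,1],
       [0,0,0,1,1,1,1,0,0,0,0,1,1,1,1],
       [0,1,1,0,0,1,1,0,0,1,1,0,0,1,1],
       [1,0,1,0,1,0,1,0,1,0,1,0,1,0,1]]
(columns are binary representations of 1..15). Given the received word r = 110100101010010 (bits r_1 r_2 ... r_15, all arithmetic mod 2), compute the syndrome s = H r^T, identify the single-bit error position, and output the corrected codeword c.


s = (1, 1, 0, 0)^T, error position = 12, corrected codeword c = 110100101011010

Compute s = H r^T mod 2 one row at a time:
  s_1 = 0 + 1 + 0 + 1 + 0 + 0 + 1 + 0 = 3 ≡ 1 (mod 2).
  s_2 = 1 + 0 + 0 + 1 + 0 + 0 + 1 + 0 = 3 ≡ 1 (mod 2).
  s_3 = 1 + 0 + 0 + 1 + 0 + 1 + 1 + 0 = 4 ≡ 0 (mod 2).
  s_4 = 1 + 0 + 0 + 1 + 1 + 1 + 0 + 0 = 4 ≡ 0 (mod 2).
s = (1, 1, 0, 0)^T — this equals column 12 of H (binary 1100), so error is at position 12.
Correct: flip bit 12 of r = 110100101010010 to get c = 110100101011010.


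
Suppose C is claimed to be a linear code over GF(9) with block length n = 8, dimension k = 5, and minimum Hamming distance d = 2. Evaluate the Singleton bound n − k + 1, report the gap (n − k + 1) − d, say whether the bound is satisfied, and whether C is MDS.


Singleton RHS = n − k + 1 = 4, slack = 2, bound satisfied, not MDS.

Singleton bound: d ≤ n − k + 1.
Here n = 8, k = 5, so n − k + 1 = 4.
Given d = 2, check d ≤ 4: YES.
Slack = (n − k + 1) − d = 2.
The code is NOT MDS (slack = 2 > 0).
Description: the claimed parameters are [8, 5, 2]_9; such a code would be non-MDS.


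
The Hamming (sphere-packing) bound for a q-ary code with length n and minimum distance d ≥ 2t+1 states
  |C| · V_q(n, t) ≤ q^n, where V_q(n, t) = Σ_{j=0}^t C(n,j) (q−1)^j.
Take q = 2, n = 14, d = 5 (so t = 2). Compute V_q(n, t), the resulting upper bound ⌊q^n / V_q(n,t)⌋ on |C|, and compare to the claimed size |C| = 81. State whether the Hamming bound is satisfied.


V_q(n, t) = 106, q^n = 16384, Hamming bound = 154, |C| = 81 ≤ bound (satisfied).

Step 1: Compute V_q(n, t) = Σ_{j=0}^2 C(n, j) (q−1)^j.
  j = 0: C(14,0)·(1)^0 = 1·1 = 1.
  j = 1: C(14,1)·(1)^1 = 14·1 = 14.
  j = 2: C(14,2)·(1)^2 = 91·1 = 91.
  V_q(n, t) = 1 + 14 + 91 = 106.
Step 2: q^n = 2^14 = 16384.
Step 3: Hamming bound ⌊q^n / V_q(n,t)⌋ = ⌊16384/106⌋ = 154.
Step 4: Compare |C| = 81 to 154: satisfied.
The claimed |C| lies below the Hamming bound.


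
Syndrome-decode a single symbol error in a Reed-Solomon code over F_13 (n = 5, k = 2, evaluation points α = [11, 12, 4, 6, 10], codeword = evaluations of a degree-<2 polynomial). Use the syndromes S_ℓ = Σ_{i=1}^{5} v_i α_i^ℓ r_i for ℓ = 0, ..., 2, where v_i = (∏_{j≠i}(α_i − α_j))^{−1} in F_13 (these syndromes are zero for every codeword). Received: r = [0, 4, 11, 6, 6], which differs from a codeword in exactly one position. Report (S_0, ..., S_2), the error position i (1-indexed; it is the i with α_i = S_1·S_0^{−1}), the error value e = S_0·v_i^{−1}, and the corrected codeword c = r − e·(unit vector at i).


S = (4, 1, 10), error at position 5, error magnitude e = 10, c = [0, 4, 11, 6, 9].

Step 1: column multipliers v_i = (∏_{j≠i}(α_i − α_j))^{−1} mod 13.
  i = 1 (α = 11): (11−12)(11−4)(11−6)(11−10) = (−1)·7·5·1 = −35 ≡ 4, so v_1 = 4^{−1} = 10 (mod 13).
  i = 2 (α = 12): (12−11)(12−4)(12−6)(12−10) = 1·8·6·2 = 96 ≡ 5, so v_2 = 5^{−1} = 8 (mod 13).
  i = 3 (α = 4): (4−11)(4−12)(4−6)(4−10) = (−7)·(−8)·(−2)·(−6) = 672 ≡ 9, so v_3 = 9^{−1} = 3 (mod 13).
  i = 4 (α = 6): (6−11)(6−12)(6−4)(6−10) = (−5)·(−6)·2·(−4) = −240 ≡ 7, so v_4 = 7^{−1} = 2 (mod 13).
  i = 5 (α = 10): (10−11)(10−12)(10−4)(10−6) = (−1)·(−2)·6·4 = 48 ≡ 9, so v_5 = 9^{−1} = 3 (mod 13).
  v = [10, 8, 3, 2, 3].
Step 2: syndromes of r = [0, 4, 11, 6, 6] (all sums mod 13).
  S_0 = Σ v_i r_i = 10·0 + 8·4 + 3·11 + 2·6 + 3·6 = 95 ≡ 4.
  S_1 = Σ v_i α_i r_i = 10·11·0 + 8·12·4 + 3·4·11 + 2·6·6 + 3·10·6 = 768 ≡ 1.
  α_i^2 mod 13 = [4, 1, 3, 10, 9].
  S_2 = Σ v_i α_i^2 r_i = 10·4·0 + 8·1·4 + 3·3·11 + 2·10·6 + 3·9·6 = 413 ≡ 10.
  S = (4, 1, 10) ≠ 0, so r is not a codeword (an error is present).
Step 3: locate the error. For a single error e at position i, S_ℓ = v_i·e·α_i^ℓ, so α_err = S_1/S_0.
  S_0^{−1} = 4^{−1} = 10 (mod 13), so α_err = 1·10 = 10 ≡ 10 = α_5. Error position i = 5.
  Consistency check: S_2/S_1 = 10·1 = 10 ≡ 10 = α_err ✓ (single-error assumption holds).
Step 4: error magnitude e = S_0/v_5 = S_0·∏_{j≠5}(α_5 − α_j) = 4·9 = 36 ≡ 10 (mod 13).
Step 5: correct position 5: c_5 = r_5 − e = 6 − 10 ≡ 9 (mod 13). Hence c = [0, 4, 11, 6, 9].
  Check: interpolating c through the α_i gives m(x) = 8 + 4·x (degree < 2) with m(α_i) = c_i for every i, so c is indeed a codeword.
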